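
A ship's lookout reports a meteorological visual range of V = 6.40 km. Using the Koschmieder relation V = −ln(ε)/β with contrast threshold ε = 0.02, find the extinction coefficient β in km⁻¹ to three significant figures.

0.611 km⁻¹

β = −ln(0.02) / V = 3.912 / 6.40 = 0.6113 km⁻¹.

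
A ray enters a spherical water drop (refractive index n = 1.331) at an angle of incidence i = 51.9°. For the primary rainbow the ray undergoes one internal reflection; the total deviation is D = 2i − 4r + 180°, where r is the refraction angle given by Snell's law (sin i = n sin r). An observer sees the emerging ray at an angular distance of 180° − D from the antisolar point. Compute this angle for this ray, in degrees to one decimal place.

sin r = sin 51.9° / 1.331 = 0.7869/1.331 = 0.5912; r = 36.24°.
D = 2·51.9° − 4·36.24° + 180° = 103.80° − 144.98° + 180° = 138.82°.
Angle from antisolar point = 180° − D = 41.18°.

41.2°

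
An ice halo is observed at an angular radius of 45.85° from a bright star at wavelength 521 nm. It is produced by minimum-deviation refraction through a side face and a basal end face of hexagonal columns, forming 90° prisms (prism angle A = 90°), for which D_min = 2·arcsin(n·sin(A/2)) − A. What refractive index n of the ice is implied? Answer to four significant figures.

1.311

Rearranging: n = sin((D_min + A)/2) / sin(A/2).
(D_min + A)/2 = (45.85° + 90°)/2 = 67.925°.
n = sin 67.925° / sin 45° = 0.9267 / 0.7071 = 1.3105.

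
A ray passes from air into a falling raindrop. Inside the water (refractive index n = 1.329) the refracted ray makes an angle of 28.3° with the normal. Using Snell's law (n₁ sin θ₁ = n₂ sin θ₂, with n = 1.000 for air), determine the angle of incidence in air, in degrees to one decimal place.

39.1°

Snell: sin θ_i = n · sin θ_r = 1.329 × sin 28.3° = 1.329 × 0.4741 = 0.6301.
θ_i = arcsin(0.6301) = 39.05°.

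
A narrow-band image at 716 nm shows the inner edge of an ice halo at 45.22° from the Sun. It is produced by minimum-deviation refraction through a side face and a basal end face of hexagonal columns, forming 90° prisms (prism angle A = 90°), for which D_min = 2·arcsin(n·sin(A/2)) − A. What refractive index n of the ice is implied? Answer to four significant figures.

1.308

Rearranging: n = sin((D_min + A)/2) / sin(A/2).
(D_min + A)/2 = (45.22° + 90°)/2 = 67.610°.
n = sin 67.610° / sin 45° = 0.9246 / 0.7071 = 1.3076.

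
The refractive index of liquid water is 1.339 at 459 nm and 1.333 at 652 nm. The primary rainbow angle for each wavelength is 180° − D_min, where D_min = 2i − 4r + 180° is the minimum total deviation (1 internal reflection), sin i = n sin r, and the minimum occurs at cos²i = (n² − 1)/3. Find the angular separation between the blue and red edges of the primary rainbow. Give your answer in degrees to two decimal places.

0.86°

At 459 nm (n = 1.339): cos²i = 0.26431 → i = 59.062°, r = 39.834°, D_min = 138.786°, rainbow angle = 41.214°.
At 652 nm (n = 1.333): cos²i = 0.25896 → i = 59.410°, r = 40.225°, D_min = 137.922°, rainbow angle = 42.078°.
Angular width = |41.214° − 42.078°| = 0.865°.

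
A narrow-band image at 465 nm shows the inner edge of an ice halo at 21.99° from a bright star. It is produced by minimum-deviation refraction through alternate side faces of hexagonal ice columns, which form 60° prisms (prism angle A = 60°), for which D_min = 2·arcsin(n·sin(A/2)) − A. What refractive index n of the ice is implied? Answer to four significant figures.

Rearranging: n = sin((D_min + A)/2) / sin(A/2).
(D_min + A)/2 = (21.99° + 60°)/2 = 40.995°.
n = sin 40.995° / sin 30° = 0.6560 / 0.5000 = 1.3120.

1.312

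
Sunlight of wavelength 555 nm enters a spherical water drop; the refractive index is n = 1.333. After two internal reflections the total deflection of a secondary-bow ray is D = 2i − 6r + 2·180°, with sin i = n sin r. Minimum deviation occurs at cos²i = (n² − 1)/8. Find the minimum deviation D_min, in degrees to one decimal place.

cos²i = (1.77689 − 1)/8 = 0.09711; i = arccos(0.31163) = 71.843°.
sin r = sin 71.843°/1.333 = 0.71283; r = 45.466°.
D_min = 2·71.843° − 6·45.466° + 360° = 230.891°.

230.9°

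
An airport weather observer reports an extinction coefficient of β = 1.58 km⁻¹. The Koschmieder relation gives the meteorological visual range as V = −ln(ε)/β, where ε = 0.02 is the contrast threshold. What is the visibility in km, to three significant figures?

2.48 km

V = −ln(0.02) / 1.58 = 3.912 / 1.58 = 2.4760 km.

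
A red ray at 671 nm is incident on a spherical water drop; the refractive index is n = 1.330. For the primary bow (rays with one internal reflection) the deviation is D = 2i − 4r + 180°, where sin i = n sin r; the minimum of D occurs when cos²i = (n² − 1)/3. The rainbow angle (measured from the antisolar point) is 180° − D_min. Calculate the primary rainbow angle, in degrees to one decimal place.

42.5°

cos²i = (1.76890 − 1)/3 = 0.25630; i = arccos(0.50626) = 59.585°.
sin r = sin 59.585°/1.330 = 0.64841; r = 40.422°.
D_min = 2·59.585° − 4·40.422° + 180° = 137.484°.
Rainbow angle = 180° − D_min = 42.516°.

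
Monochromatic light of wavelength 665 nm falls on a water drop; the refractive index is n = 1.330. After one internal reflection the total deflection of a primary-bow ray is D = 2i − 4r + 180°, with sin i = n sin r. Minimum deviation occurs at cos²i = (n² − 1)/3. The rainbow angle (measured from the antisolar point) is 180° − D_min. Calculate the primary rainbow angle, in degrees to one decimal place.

42.5°

cos²i = (1.76890 − 1)/3 = 0.25630; i = arccos(0.50626) = 59.585°.
sin r = sin 59.585°/1.330 = 0.64841; r = 40.422°.
D_min = 2·59.585° − 4·40.422° + 180° = 137.484°.
Rainbow angle = 180° − D_min = 42.516°.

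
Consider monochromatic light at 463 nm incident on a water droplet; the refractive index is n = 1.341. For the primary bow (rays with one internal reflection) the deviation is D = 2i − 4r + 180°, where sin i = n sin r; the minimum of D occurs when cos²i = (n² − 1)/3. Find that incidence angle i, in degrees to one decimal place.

cos²i = (1.341² − 1)/3 = (1.79828 − 1)/3 = 0.26609.
cos i = 0.51584, so i = 58.946°.

58.9°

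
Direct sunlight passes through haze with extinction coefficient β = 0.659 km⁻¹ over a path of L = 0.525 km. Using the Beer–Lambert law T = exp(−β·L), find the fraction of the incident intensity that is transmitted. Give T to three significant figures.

0.708

τ = β·L = 0.659 × 0.525 = 0.3460.
T = exp(−0.3460) = 0.7075.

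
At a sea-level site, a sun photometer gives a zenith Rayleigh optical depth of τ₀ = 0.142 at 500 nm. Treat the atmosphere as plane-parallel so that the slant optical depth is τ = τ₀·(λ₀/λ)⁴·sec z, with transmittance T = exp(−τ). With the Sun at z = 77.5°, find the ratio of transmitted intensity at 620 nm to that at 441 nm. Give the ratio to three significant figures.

Airmass: sec 77.5° = 4.6202.
τ(620 nm) = 0.142 × (500/620)⁴ × 4.6202 = 0.142 × 0.4230 × 4.6202 = 0.2775.
τ(441 nm) = 0.142 × (500/441)⁴ × 4.6202 = 0.142 × 1.6524 × 4.6202 = 1.0841.
T(620)/T(441) = exp(τ_B − τ_A) = exp(0.8066) = 2.2403.

2.24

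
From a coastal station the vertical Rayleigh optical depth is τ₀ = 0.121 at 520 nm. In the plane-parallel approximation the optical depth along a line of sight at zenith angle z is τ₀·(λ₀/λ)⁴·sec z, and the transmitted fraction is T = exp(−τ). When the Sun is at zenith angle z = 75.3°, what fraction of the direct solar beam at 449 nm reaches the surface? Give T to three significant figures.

0.424

sec 75.3° = 3.9408.
τ = 0.121 × (520/449)⁴ × 3.9408 = 0.121 × 1.7990 × 3.9408 = 0.8578.
T = exp(−0.8578) = 0.4241.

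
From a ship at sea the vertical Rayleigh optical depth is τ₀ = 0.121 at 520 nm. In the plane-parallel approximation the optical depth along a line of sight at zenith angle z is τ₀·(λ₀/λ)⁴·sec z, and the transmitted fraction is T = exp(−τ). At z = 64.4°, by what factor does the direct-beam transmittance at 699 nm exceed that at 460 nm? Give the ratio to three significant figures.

Airmass: sec 64.4° = 2.3144.
τ(699 nm) = 0.121 × (520/699)⁴ × 2.3144 = 0.121 × 0.3063 × 2.3144 = 0.0858.
τ(460 nm) = 0.121 × (520/460)⁴ × 2.3144 = 0.121 × 1.6330 × 2.3144 = 0.4573.
T(699)/T(460) = exp(τ_B − τ_A) = exp(0.3715) = 1.4500.

1.45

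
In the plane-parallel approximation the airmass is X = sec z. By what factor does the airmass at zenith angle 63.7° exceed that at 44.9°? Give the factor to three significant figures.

X(63.7°)/X(44.9°) = sec 63.7° / sec 44.9° = cos 44.9° / cos 63.7° = 0.7083/0.4431 = 1.5987.

1.60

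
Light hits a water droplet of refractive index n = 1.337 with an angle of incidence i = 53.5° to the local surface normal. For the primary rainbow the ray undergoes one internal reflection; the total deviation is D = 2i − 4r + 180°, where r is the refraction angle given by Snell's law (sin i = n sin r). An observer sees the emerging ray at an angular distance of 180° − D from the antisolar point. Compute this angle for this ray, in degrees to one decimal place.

40.8°

sin r = sin 53.5° / 1.337 = 0.8039/1.337 = 0.6012; r = 36.96°.
D = 2·53.5° − 4·36.96° + 180° = 107.00° − 147.83° + 180° = 139.17°.
Angle from antisolar point = 180° − D = 40.83°.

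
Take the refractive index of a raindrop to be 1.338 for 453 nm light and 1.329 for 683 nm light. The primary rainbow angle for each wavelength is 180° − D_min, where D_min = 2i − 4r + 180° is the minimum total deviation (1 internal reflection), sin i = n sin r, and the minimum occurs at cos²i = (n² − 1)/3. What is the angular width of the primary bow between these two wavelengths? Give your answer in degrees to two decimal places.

At 453 nm (n = 1.338): cos²i = 0.26341 → i = 59.120°, r = 39.899°, D_min = 138.643°, rainbow angle = 41.357°.
At 683 nm (n = 1.329): cos²i = 0.25541 → i = 59.643°, r = 40.487°, D_min = 137.337°, rainbow angle = 42.663°.
Angular width = |41.357° − 42.663°| = 1.307°.

1.31°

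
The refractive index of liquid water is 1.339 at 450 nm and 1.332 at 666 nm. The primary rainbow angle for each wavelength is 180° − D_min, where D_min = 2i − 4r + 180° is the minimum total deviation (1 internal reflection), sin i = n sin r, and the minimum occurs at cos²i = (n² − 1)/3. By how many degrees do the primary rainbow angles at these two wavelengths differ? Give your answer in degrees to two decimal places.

At 450 nm (n = 1.339): cos²i = 0.26431 → i = 59.062°, r = 39.834°, D_min = 138.786°, rainbow angle = 41.214°.
At 666 nm (n = 1.332): cos²i = 0.25807 → i = 59.469°, r = 40.290°, D_min = 137.776°, rainbow angle = 42.224°.
Angular width = |41.214° − 42.224°| = 1.010°.

1.01°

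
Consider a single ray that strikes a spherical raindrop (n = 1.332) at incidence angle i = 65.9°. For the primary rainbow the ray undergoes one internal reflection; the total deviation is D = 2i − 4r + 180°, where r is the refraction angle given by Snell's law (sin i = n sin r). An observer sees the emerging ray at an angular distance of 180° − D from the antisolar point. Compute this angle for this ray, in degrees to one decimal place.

41.2°

sin r = sin 65.9° / 1.332 = 0.9128/1.332 = 0.6853; r = 43.26°.
D = 2·65.9° − 4·43.26° + 180° = 131.80° − 173.04° + 180° = 138.76°.
Angle from antisolar point = 180° − D = 41.24°.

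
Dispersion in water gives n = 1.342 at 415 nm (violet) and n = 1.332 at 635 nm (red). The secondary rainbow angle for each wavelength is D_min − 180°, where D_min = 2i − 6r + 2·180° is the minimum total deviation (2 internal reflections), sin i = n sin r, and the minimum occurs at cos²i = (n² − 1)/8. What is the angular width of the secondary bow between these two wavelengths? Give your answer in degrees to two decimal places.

2.59°

At 415 nm (n = 1.342): cos²i = 0.10012 → i = 71.554°, r = 44.981°, D_min = 233.222°, rainbow angle = 53.222°.
At 635 nm (n = 1.332): cos²i = 0.09678 → i = 71.875°, r = 45.520°, D_min = 230.628°, rainbow angle = 50.628°.
Angular width = |53.222° − 50.628°| = 2.594°.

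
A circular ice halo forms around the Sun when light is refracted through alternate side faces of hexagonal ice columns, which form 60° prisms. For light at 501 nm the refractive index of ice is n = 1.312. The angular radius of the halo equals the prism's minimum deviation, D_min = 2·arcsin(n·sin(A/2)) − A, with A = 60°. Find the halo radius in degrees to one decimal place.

22.0°

n·sin(A/2) = 1.312 × sin 30° = 1.312 × 0.5000 = 0.6560.
D_min = 2·arcsin(0.6560) − 60° = 2 × 40.996° − 60° = 21.991°.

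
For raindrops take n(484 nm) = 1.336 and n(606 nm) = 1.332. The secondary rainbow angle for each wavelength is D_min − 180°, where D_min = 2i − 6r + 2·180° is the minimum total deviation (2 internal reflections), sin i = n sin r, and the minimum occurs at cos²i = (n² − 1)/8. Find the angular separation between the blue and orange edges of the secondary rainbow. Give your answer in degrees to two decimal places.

1.05°

At 484 nm (n = 1.336): cos²i = 0.09811 → i = 71.746°, r = 45.303°, D_min = 231.674°, rainbow angle = 51.674°.
At 606 nm (n = 1.332): cos²i = 0.09678 → i = 71.875°, r = 45.520°, D_min = 230.628°, rainbow angle = 50.628°.
Angular width = |51.674° − 50.628°| = 1.046°.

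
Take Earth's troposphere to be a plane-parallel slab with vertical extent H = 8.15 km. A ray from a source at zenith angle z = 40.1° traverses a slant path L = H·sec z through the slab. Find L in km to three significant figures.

10.7 km

sec z = 1/cos 40.1° = 1.3073.
L = 8.15 × 1.3073 = 10.655 km.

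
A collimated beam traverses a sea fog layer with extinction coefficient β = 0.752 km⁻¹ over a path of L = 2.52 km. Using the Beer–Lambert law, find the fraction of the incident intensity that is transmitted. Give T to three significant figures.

0.150

τ = β·L = 0.752 × 2.52 = 1.8950.
T = exp(−1.8950) = 0.1503.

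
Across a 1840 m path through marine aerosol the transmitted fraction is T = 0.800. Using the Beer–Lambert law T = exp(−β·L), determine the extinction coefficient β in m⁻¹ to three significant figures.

Beer–Lambert: T = exp(−βL) ⇒ β = −ln(T)/L = −ln(0.800)/1840 = 0.2231/1840 = 0.0001213 m⁻¹.

0.000121 m⁻¹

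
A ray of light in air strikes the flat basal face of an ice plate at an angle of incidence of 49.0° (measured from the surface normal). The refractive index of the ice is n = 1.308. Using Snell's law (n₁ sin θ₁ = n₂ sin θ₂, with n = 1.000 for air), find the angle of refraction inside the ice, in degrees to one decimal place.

35.2°

Snell: sin θ_r = sin θ_i / n = sin 49.0° / 1.308 = 0.7547 / 1.308 = 0.5770.
θ_r = arcsin(0.5770) = 35.24°.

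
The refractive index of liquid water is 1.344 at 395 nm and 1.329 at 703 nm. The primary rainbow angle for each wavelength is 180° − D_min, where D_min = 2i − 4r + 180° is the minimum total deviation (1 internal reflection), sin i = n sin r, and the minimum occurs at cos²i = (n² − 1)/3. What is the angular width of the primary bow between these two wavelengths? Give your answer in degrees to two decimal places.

At 395 nm (n = 1.344): cos²i = 0.26878 → i = 58.772°, r = 39.512°, D_min = 139.495°, rainbow angle = 40.505°.
At 703 nm (n = 1.329): cos²i = 0.25541 → i = 59.643°, r = 40.487°, D_min = 137.337°, rainbow angle = 42.663°.
Angular width = |40.505° − 42.663°| = 2.158°.

2.16°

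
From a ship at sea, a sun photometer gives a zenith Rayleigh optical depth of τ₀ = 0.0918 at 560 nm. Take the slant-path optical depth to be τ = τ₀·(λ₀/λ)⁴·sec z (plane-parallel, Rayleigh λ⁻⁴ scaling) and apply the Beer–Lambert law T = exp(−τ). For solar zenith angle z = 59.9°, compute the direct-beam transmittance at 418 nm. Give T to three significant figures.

0.555

sec 59.9° = 1.9940.
τ = 0.0918 × (560/418)⁴ × 1.9940 = 0.0918 × 3.2214 × 1.9940 = 0.5897.
T = exp(−0.5897) = 0.5545.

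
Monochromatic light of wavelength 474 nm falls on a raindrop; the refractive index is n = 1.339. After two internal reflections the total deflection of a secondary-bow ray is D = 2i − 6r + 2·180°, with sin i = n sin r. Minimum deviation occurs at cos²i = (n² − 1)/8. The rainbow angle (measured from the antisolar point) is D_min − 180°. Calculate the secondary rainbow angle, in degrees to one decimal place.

52.5°

cos²i = (1.79292 − 1)/8 = 0.09912; i = arccos(0.31483) = 71.650°.
sin r = sin 71.650°/1.339 = 0.70885; r = 45.141°.
D_min = 2·71.650° − 6·45.141° + 360° = 232.451°.
Rainbow angle = D_min − 180° = 52.451°.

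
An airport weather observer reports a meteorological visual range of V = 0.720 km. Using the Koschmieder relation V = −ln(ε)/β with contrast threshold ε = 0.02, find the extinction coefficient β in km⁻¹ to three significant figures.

β = −ln(0.02) / V = 3.912 / 0.720 = 5.4334 km⁻¹.

5.43 km⁻¹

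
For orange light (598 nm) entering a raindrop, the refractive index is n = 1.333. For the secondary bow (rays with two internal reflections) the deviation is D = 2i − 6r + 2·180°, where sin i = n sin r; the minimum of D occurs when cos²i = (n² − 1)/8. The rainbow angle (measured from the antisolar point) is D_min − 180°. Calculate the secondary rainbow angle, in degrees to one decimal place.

cos²i = (1.77689 − 1)/8 = 0.09711; i = arccos(0.31163) = 71.843°.
sin r = sin 71.843°/1.333 = 0.71283; r = 45.466°.
D_min = 2·71.843° − 6·45.466° + 360° = 230.891°.
Rainbow angle = D_min − 180° = 50.891°.

50.9°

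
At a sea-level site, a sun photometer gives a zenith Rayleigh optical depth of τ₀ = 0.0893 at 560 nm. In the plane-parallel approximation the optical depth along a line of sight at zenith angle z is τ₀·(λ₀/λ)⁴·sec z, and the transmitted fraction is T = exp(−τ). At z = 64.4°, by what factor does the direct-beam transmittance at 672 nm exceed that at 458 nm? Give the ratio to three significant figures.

Airmass: sec 64.4° = 2.3144.
τ(672 nm) = 0.0893 × (560/672)⁴ × 2.3144 = 0.0893 × 0.4823 × 2.3144 = 0.0997.
τ(458 nm) = 0.0893 × (560/458)⁴ × 2.3144 = 0.0893 × 2.2351 × 2.3144 = 0.4619.
T(672)/T(458) = exp(τ_B − τ_A) = exp(0.3623) = 1.4366.

1.44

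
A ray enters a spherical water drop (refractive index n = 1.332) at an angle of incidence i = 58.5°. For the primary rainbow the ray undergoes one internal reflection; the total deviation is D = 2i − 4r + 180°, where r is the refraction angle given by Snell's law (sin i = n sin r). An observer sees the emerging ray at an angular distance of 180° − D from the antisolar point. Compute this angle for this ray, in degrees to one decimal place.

sin r = sin 58.5° / 1.332 = 0.8526/1.332 = 0.6401; r = 39.80°.
D = 2·58.5° − 4·39.80° + 180° = 117.00° − 159.20° + 180° = 137.80°.
Angle from antisolar point = 180° − D = 42.20°.

42.2°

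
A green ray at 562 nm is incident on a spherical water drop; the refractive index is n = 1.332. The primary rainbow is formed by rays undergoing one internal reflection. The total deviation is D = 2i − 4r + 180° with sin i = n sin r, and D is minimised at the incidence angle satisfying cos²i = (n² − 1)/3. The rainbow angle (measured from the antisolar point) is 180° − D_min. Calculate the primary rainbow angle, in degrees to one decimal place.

cos²i = (1.77422 − 1)/3 = 0.25807; i = arccos(0.50801) = 59.469°.
sin r = sin 59.469°/1.332 = 0.64666; r = 40.290°.
D_min = 2·59.469° − 4·40.290° + 180° = 137.776°.
Rainbow angle = 180° − D_min = 42.224°.

42.2°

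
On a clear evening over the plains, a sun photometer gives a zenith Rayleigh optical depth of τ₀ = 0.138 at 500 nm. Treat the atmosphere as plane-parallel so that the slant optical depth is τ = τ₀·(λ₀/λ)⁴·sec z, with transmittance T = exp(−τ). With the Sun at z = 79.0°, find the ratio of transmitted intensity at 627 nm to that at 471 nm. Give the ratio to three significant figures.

1.87

Airmass: sec 79.0° = 5.2408.
τ(627 nm) = 0.138 × (500/627)⁴ × 5.2408 = 0.138 × 0.4044 × 5.2408 = 0.2925.
τ(471 nm) = 0.138 × (500/471)⁴ × 5.2408 = 0.138 × 1.2700 × 5.2408 = 0.9185.
T(627)/T(471) = exp(τ_B − τ_A) = exp(0.6260) = 1.8702.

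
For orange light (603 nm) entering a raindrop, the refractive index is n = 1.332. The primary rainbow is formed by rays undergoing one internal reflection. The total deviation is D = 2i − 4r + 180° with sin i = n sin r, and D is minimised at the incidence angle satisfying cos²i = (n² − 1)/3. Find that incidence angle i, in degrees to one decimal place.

cos²i = (1.332² − 1)/3 = (1.77422 − 1)/3 = 0.25807.
cos i = 0.50801, so i = 59.469°.

59.5°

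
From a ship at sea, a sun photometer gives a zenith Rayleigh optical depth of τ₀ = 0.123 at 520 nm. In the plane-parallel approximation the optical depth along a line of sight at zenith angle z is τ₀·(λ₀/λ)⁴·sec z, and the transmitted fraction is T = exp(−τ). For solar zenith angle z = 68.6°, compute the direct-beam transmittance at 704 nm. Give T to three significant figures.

sec 68.6° = 2.7407.
τ = 0.123 × (520/704)⁴ × 2.7407 = 0.123 × 0.2977 × 2.7407 = 0.1003.
T = exp(−0.1003) = 0.9045.

0.905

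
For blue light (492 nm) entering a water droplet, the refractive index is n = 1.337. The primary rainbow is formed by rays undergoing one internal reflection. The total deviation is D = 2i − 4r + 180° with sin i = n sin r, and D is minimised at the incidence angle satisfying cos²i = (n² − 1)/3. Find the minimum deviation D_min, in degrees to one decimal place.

138.5°

cos²i = (1.78757 − 1)/3 = 0.26252; i = arccos(0.51237) = 59.178°.
sin r = sin 59.178°/1.337 = 0.64231; r = 39.964°.
D_min = 2·59.178° − 4·39.964° + 180° = 138.500°.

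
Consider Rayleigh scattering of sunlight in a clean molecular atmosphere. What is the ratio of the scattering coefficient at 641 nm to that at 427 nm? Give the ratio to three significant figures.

Rayleigh scattering ∝ λ⁻⁴, so the ratio of coefficients is the inverse fourth power of the wavelength ratio.
σ(641)/σ(427) = (427/641)⁴ = (0.6661)⁴ = 0.1969.

0.197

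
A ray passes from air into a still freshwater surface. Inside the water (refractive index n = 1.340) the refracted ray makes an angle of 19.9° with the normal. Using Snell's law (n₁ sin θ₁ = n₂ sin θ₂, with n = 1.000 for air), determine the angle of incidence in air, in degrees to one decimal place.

Snell: sin θ_i = n · sin θ_r = 1.340 × sin 19.9° = 1.340 × 0.3404 = 0.4561.
θ_i = arcsin(0.4561) = 27.14°.

27.1°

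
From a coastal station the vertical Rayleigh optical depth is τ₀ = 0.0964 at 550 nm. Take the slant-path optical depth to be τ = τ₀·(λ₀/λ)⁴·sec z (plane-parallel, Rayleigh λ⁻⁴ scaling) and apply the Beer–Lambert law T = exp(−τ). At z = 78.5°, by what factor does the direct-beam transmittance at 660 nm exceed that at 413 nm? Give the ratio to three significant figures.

3.62

Airmass: sec 78.5° = 5.0159.
τ(660 nm) = 0.0964 × (550/660)⁴ × 5.0159 = 0.0964 × 0.4823 × 5.0159 = 0.2332.
τ(413 nm) = 0.0964 × (550/413)⁴ × 5.0159 = 0.0964 × 3.1452 × 5.0159 = 1.5208.
T(660)/T(413) = exp(τ_B − τ_A) = exp(1.2876) = 3.6241.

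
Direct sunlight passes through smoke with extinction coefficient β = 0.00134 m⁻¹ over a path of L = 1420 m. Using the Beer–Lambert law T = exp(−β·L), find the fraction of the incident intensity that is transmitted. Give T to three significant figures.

τ = β·L = 0.00134 × 1420 = 1.9028.
T = exp(−1.9028) = 0.1492.

0.149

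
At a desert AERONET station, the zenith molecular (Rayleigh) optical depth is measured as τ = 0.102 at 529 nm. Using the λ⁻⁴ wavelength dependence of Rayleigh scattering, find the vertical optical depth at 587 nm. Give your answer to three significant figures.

τ(587 nm) = τ(529 nm) × (529/587)⁴ = 0.102 × (0.9012)⁴ = 0.102 × 0.6596 = 0.0673.

0.0673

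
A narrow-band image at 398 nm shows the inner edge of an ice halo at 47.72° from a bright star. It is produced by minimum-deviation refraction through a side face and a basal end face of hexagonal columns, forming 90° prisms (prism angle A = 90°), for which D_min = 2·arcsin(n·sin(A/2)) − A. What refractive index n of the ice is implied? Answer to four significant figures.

Rearranging: n = sin((D_min + A)/2) / sin(A/2).
(D_min + A)/2 = (47.72° + 90°)/2 = 68.860°.
n = sin 68.860° / sin 45° = 0.9327 / 0.7071 = 1.3190.

1.319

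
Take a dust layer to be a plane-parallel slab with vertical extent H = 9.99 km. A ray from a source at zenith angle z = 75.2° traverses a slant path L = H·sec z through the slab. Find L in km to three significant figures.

39.1 km

sec z = 1/cos 75.2° = 3.9147.
L = 9.99 × 3.9147 = 39.108 km.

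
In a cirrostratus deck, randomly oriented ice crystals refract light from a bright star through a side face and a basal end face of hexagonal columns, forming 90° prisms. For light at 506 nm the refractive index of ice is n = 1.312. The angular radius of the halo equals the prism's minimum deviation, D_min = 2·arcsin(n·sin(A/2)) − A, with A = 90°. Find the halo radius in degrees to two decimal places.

n·sin(A/2) = 1.312 × sin 45° = 1.312 × 0.7071 = 0.9277.
D_min = 2·arcsin(0.9277) − 90° = 2 × 68.083° − 90° = 46.166°.

46.17°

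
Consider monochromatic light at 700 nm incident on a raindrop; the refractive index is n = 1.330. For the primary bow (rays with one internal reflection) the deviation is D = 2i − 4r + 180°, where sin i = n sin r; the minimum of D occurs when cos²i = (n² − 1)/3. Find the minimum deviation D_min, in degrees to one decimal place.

137.5°

cos²i = (1.76890 − 1)/3 = 0.25630; i = arccos(0.50626) = 59.585°.
sin r = sin 59.585°/1.330 = 0.64841; r = 40.422°.
D_min = 2·59.585° − 4·40.422° + 180° = 137.484°.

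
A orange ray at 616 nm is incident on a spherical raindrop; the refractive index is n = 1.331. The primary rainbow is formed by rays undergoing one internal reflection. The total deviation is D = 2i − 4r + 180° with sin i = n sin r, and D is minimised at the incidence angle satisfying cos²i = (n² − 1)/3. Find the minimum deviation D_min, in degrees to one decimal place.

137.6°

cos²i = (1.77156 − 1)/3 = 0.25719; i = arccos(0.50714) = 59.527°.
sin r = sin 59.527°/1.331 = 0.64753; r = 40.356°.
D_min = 2·59.527° − 4·40.356° + 180° = 137.630°.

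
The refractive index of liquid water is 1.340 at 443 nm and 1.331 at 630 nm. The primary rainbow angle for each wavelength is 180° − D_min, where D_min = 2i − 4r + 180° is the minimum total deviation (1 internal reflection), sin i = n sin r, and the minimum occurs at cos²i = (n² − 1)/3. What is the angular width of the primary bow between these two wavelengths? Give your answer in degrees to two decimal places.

1.30°

At 443 nm (n = 1.340): cos²i = 0.26520 → i = 59.004°, r = 39.770°, D_min = 138.929°, rainbow angle = 41.071°.
At 630 nm (n = 1.331): cos²i = 0.25719 → i = 59.527°, r = 40.356°, D_min = 137.630°, rainbow angle = 42.370°.
Angular width = |41.071° − 42.370°| = 1.299°.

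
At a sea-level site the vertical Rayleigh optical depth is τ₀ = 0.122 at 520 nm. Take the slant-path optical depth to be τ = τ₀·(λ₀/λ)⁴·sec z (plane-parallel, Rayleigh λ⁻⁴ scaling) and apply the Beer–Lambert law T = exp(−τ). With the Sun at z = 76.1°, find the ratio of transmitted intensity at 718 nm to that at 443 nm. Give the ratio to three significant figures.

Airmass: sec 76.1° = 4.1627.
τ(718 nm) = 0.122 × (520/718)⁴ × 4.1627 = 0.122 × 0.2751 × 4.1627 = 0.1397.
τ(443 nm) = 0.122 × (520/443)⁴ × 4.1627 = 0.122 × 1.8984 × 4.1627 = 0.9641.
T(718)/T(443) = exp(τ_B − τ_A) = exp(0.8244) = 2.2805.

2.28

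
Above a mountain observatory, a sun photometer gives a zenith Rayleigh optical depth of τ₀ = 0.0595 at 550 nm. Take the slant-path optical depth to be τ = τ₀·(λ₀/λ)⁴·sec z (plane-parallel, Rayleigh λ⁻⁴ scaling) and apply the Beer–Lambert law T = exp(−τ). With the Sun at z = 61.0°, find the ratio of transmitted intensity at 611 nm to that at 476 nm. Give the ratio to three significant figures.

1.15

Airmass: sec 61.0° = 2.0627.
τ(611 nm) = 0.0595 × (550/611)⁴ × 2.0627 = 0.0595 × 0.6566 × 2.0627 = 0.0806.
τ(476 nm) = 0.0595 × (550/476)⁴ × 2.0627 = 0.0595 × 1.7825 × 2.0627 = 0.2188.
T(611)/T(476) = exp(τ_B − τ_A) = exp(0.1382) = 1.1482.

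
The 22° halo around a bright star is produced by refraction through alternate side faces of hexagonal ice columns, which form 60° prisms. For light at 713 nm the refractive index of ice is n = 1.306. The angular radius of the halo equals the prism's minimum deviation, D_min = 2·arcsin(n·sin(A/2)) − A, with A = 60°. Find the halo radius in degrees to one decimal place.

21.5°

n·sin(A/2) = 1.306 × sin 30° = 1.306 × 0.5000 = 0.6530.
D_min = 2·arcsin(0.6530) − 60° = 2 × 40.768° − 60° = 21.536°.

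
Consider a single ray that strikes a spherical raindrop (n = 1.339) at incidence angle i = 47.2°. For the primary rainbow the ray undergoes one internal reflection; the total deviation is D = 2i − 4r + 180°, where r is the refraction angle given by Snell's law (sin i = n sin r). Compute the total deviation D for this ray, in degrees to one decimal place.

sin r = sin 47.2° / 1.339 = 0.7337/1.339 = 0.5480; r = 33.23°.
D = 2·47.2° − 4·33.23° + 180° = 94.40° − 132.91° + 180° = 141.49°.

141.5°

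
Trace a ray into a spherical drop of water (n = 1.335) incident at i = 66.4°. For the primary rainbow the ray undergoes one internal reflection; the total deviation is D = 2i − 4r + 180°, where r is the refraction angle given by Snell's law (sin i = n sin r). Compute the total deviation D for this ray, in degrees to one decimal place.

sin r = sin 66.4° / 1.335 = 0.9164/1.335 = 0.6864; r = 43.35°.
D = 2·66.4° − 4·43.35° + 180° = 132.80° − 173.39° + 180° = 139.41°.

139.4°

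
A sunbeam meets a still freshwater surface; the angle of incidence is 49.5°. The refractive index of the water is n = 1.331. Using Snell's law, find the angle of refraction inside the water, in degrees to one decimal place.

Snell: sin θ_r = sin θ_i / n = sin 49.5° / 1.331 = 0.7604 / 1.331 = 0.5713.
θ_r = arcsin(0.5713) = 34.84°.

34.8°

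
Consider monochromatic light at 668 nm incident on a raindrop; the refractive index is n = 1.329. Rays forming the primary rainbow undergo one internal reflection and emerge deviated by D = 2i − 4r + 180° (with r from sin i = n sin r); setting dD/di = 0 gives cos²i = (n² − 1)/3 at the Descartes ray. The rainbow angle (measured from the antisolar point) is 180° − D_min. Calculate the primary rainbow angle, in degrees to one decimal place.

cos²i = (1.76624 − 1)/3 = 0.25541; i = arccos(0.50538) = 59.643°.
sin r = sin 59.643°/1.329 = 0.64928; r = 40.487°.
D_min = 2·59.643° − 4·40.487° + 180° = 137.337°.
Rainbow angle = 180° − D_min = 42.663°.

42.7°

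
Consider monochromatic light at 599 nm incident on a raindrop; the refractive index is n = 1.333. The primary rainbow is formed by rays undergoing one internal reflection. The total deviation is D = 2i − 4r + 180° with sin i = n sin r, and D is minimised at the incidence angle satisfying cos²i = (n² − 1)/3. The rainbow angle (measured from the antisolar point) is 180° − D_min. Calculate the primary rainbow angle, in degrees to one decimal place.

42.1°

cos²i = (1.77689 − 1)/3 = 0.25896; i = arccos(0.50888) = 59.410°.
sin r = sin 59.410°/1.333 = 0.64579; r = 40.225°.
D_min = 2·59.410° − 4·40.225° + 180° = 137.922°.
Rainbow angle = 180° − D_min = 42.078°.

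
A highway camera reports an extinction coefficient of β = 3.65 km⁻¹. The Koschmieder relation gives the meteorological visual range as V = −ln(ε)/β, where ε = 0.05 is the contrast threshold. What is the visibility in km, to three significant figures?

0.821 km

V = −ln(0.05) / 3.65 = 2.996 / 3.65 = 0.8207 km.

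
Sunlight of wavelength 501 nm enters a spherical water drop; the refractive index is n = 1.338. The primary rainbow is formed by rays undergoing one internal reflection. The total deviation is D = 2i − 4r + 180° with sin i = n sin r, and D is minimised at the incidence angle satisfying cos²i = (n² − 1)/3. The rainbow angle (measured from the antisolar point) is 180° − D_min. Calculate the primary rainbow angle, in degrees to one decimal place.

cos²i = (1.79024 − 1)/3 = 0.26341; i = arccos(0.51324) = 59.120°.
sin r = sin 59.120°/1.338 = 0.64144; r = 39.899°.
D_min = 2·59.120° − 4·39.899° + 180° = 138.643°.
Rainbow angle = 180° − D_min = 41.357°.

41.4°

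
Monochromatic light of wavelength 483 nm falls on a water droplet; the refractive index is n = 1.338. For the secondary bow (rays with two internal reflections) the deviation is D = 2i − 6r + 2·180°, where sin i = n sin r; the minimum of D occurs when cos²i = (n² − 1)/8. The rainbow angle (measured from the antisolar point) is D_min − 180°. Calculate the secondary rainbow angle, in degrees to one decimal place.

cos²i = (1.79024 − 1)/8 = 0.09878; i = arccos(0.31429) = 71.682°.
sin r = sin 71.682°/1.338 = 0.70951; r = 45.195°.
D_min = 2·71.682° − 6·45.195° + 360° = 232.193°.
Rainbow angle = D_min − 180° = 52.193°.

52.2°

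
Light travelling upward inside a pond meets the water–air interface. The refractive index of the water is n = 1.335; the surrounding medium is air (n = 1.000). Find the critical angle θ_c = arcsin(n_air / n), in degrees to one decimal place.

48.5°

sin θ_c = n_air / n = 1.000 / 1.335 = 0.7491.
θ_c = arcsin(0.7491) = 48.51°.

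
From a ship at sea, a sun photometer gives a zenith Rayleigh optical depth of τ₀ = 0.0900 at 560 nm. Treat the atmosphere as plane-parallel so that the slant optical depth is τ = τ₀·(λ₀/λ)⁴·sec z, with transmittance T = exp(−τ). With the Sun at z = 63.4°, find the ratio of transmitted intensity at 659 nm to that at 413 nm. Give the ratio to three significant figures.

Airmass: sec 63.4° = 2.2333.
τ(659 nm) = 0.0900 × (560/659)⁴ × 2.2333 = 0.0900 × 0.5214 × 2.2333 = 0.1048.
τ(413 nm) = 0.0900 × (560/413)⁴ × 2.2333 = 0.0900 × 3.3803 × 2.2333 = 0.6794.
T(659)/T(413) = exp(τ_B − τ_A) = exp(0.5746) = 1.7765.

1.78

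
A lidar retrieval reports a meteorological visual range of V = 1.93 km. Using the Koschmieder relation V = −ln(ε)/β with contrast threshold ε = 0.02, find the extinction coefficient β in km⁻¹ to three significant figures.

β = −ln(0.02) / V = 3.912 / 1.93 = 2.0270 km⁻¹.

2.03 km⁻¹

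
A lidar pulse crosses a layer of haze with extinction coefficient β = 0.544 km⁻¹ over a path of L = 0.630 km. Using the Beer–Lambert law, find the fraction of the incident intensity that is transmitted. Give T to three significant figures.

0.710

τ = β·L = 0.544 × 0.630 = 0.3427.
T = exp(−0.3427) = 0.7098.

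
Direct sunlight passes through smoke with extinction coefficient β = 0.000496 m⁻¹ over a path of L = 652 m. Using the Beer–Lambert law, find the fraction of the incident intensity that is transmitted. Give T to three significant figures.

0.724

τ = β·L = 0.000496 × 652 = 0.3234.
T = exp(−0.3234) = 0.7237.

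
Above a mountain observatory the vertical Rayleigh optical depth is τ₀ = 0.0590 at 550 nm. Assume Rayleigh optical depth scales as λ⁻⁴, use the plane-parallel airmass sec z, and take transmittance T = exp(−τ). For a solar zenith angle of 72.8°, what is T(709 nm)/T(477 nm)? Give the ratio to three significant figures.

Airmass: sec 72.8° = 3.3817.
τ(709 nm) = 0.0590 × (550/709)⁴ × 3.3817 = 0.0590 × 0.3621 × 3.3817 = 0.0723.
τ(477 nm) = 0.0590 × (550/477)⁴ × 3.3817 = 0.0590 × 1.7676 × 3.3817 = 0.3527.
T(709)/T(477) = exp(τ_B − τ_A) = exp(0.2804) = 1.3237.

1.32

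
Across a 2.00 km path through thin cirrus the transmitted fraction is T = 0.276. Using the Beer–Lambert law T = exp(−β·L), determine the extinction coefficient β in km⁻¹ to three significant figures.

Beer–Lambert: T = exp(−βL) ⇒ β = −ln(T)/L = −ln(0.276)/2.00 = 1.2874/2.00 = 0.6437 km⁻¹.

0.644 km⁻¹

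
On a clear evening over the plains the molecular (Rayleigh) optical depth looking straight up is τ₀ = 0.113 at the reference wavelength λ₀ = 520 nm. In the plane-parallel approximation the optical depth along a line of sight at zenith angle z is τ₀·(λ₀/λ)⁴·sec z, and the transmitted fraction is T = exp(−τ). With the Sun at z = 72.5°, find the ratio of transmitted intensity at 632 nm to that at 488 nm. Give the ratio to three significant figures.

1.37

Airmass: sec 72.5° = 3.3255.
τ(632 nm) = 0.113 × (520/632)⁴ × 3.3255 = 0.113 × 0.4583 × 3.3255 = 0.1722.
τ(488 nm) = 0.113 × (520/488)⁴ × 3.3255 = 0.113 × 1.2892 × 3.3255 = 0.4845.
T(632)/T(488) = exp(τ_B − τ_A) = exp(0.3123) = 1.3665.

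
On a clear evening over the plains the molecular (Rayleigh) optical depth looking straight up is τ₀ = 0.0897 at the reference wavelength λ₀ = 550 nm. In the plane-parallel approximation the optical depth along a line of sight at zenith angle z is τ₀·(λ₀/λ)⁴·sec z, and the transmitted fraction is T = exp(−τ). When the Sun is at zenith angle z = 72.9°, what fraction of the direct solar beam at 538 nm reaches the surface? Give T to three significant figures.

0.717

sec 72.9° = 3.4009.
τ = 0.0897 × (550/538)⁴ × 3.4009 = 0.0897 × 1.0922 × 3.4009 = 0.3332.
T = exp(−0.3332) = 0.7166.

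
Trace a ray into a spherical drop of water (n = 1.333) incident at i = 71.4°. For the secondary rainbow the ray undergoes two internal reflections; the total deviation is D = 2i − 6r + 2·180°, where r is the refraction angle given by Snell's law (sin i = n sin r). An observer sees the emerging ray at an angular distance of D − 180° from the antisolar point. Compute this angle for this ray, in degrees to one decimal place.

50.9°

sin r = sin 71.4° / 1.333 = 0.9478/1.333 = 0.7110; r = 45.32°.
D = 2·71.4° − 6·45.32° + 2·180° = 142.80° − 271.90° + 360° = 230.90°.
Angle from antisolar point = D − 180° = 50.90°.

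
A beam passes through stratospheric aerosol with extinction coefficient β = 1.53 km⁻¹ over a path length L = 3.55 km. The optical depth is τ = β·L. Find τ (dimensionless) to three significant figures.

τ = β·L = 1.53 × 3.55 = 5.4315.

5.43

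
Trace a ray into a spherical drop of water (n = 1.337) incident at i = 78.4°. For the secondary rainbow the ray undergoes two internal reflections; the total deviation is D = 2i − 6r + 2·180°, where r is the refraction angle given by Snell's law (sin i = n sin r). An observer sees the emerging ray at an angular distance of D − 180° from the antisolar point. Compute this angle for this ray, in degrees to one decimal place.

sin r = sin 78.4° / 1.337 = 0.9796/1.337 = 0.7327; r = 47.11°.
D = 2·78.4° − 6·47.11° + 2·180° = 156.80° − 282.66° + 360° = 234.14°.
Angle from antisolar point = D − 180° = 54.14°.

54.1°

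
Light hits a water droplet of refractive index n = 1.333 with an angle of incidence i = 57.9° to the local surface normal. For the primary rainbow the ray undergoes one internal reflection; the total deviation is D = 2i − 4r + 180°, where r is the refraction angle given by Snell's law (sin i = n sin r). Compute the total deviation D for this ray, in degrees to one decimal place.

138.0°

sin r = sin 57.9° / 1.333 = 0.8471/1.333 = 0.6355; r = 39.46°.
D = 2·57.9° − 4·39.46° + 180° = 115.80° − 157.83° + 180° = 137.97°.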